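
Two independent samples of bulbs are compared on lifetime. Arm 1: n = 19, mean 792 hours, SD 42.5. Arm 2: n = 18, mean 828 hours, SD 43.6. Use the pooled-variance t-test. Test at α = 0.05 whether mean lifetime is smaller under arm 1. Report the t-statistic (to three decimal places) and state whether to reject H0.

Let group 1 = arm 1, group 2 = arm 2. H0: μ_1 = μ_2; H1: μ_1 < μ_2 (two-sample pooled-variance t-test, left-tailed).
s_p² = [(19−1)·42.5² + (18−1)·43.6²]/(19+18−2) = 1852.25
t = (792 − 828)/√[1852.25·(1/19 + 1/18)] = -2.543
df = n₁ + n₂ − 2 = 35
p-value = P(T ≤ -2.543) ≈ 0.008
Since p ≈ 0.008 < α = 0.05, reject H0; the evidence is statistically significant.

t = -2.543; reject H0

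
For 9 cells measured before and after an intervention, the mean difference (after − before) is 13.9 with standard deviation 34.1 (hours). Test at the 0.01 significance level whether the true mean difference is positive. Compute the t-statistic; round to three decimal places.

1.223

H0: μ_d = 0; H1: μ_d > 0 (paired t-test on the differences, right-tailed).
t = d̄/(s_d/√n) = 13.9/(34.1/√9) = 1.223
df = n − 1 = 8
p-value = P(T ≥ 1.223) ≈ 0.1281
Since p ≈ 0.1281 > α = 0.01, fail to reject H0; the evidence is not statistically significant.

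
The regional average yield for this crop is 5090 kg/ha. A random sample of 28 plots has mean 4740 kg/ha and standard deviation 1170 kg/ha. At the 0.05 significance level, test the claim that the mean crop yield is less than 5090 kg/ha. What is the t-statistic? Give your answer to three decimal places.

-1.583

H0: μ = 5090; H1: μ < 5090 (one-sample t-test, left-tailed).
t = (x̄ − μ₀)/(s/√n) = (4740 − 5090)/(1170/√28) = -1.583
df = n − 1 = 27
p-value = P(T ≤ -1.583) ≈ 0.0625
Since p ≈ 0.0625 > α = 0.05, fail to reject H0; the evidence is not statistically significant.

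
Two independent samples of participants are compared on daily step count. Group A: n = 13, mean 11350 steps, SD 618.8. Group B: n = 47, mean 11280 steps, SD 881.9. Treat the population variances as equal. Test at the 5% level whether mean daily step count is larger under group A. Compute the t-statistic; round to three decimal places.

Let group 1 = group A, group 2 = group B. H0: μ_1 = μ_2; H1: μ_1 > μ_2 (two-sample pooled-variance t-test, right-tailed).
s_p² = [(13−1)·618.8² + (47−1)·881.9²]/(13+47−2) = 696058
t = (11350 − 11280)/√[696058·(1/13 + 1/47)] = 0.268
df = n₁ + n₂ − 2 = 58
p-value = P(T ≥ 0.268) ≈ 0.3949
Since p ≈ 0.3949 > α = 0.05, fail to reject H0; the evidence is not statistically significant.

0.268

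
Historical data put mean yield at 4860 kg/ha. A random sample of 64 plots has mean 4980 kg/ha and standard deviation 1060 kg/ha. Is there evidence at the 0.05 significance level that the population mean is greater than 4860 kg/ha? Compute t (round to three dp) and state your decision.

H0: μ = 4860; H1: μ > 4860 (one-sample t-test, right-tailed).
t = (x̄ − μ₀)/(s/√n) = (4980 − 4860)/(1060/√64) = 0.906
df = n − 1 = 63
p-value = P(T ≥ 0.906) ≈ 0.1843
Since p ≈ 0.1843 > α = 0.05, fail to reject H0; the evidence is not statistically significant.

t = 0.906; fail to reject H0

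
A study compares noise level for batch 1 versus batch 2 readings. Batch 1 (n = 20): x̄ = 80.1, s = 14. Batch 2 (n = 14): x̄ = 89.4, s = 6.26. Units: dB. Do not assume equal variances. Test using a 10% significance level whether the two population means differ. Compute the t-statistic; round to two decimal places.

Let group 1 = batch 1, group 2 = batch 2. H0: μ_1 = μ_2; H1: μ_1 ≠ μ_2 (Welch's two-sample t-test, two-sided).
t = (x̄_1 − x̄_2)/√(s_1²/n_1 + s_2²/n_2) = (80.1 − 89.4)/√(14²/20 + 6.26²/14) = -2.62
Welch–Satterthwaite df ≈ 28.06
Two-sided p-value ≈ 0.014
Since p ≈ 0.014 < α = 0.1, reject H0; the evidence is statistically significant.

-2.62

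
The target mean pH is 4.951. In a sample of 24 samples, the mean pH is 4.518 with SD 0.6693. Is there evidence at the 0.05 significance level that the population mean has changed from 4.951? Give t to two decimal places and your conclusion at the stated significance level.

H0: μ = 4.951; H1: μ ≠ 4.951 (one-sample t-test, two-sided).
t = (x̄ − μ₀)/(s/√n) = (4.518 − 4.951)/(0.6693/√24) = -3.17
df = n − 1 = 23
Two-sided p-value ≈ 0.004
Since p ≈ 0.004 < α = 0.05, reject H0; the data support H1.

t = -3.17; reject H0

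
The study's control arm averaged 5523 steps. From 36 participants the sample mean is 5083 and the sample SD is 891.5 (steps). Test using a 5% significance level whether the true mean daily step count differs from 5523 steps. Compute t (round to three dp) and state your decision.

H0: μ = 5523; H1: μ ≠ 5523 (one-sample t-test, two-sided).
t = (x̄ − μ₀)/(s/√n) = (5083 − 5523)/(891.5/√36) = -2.961
df = n − 1 = 35
Two-sided p-value ≈ 0.005
Since p ≈ 0.005 < α = 0.05, reject H0; the data support H1.

t = -2.961; reject H0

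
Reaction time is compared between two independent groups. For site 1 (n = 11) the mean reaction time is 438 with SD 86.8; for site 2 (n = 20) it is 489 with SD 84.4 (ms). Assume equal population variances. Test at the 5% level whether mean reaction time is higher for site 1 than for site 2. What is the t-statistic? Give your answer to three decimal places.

-1.594

Let group 1 = site 1, group 2 = site 2. H0: μ_1 = μ_2; H1: μ_1 > μ_2 (two-sample pooled-variance t-test, right-tailed).
s_p² = [(11−1)·86.8² + (20−1)·84.4²]/(11+20−2) = 7265.04
t = (438 − 489)/√[7265.04·(1/11 + 1/20)] = -1.594
df = n₁ + n₂ − 2 = 29
p-value = P(T ≥ -1.594) ≈ 0.939
Since p ≈ 0.939 > α = 0.05, fail to reject H0; the evidence is not statistically significant.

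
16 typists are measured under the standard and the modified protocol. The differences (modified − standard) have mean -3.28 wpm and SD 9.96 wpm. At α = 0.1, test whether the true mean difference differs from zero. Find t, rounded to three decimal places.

-1.317

H0: μ_d = 0; H1: μ_d ≠ 0 (paired t-test on the differences, two-sided).
t = d̄/(s_d/√n) = -3.28/(9.96/√16) = -1.317
df = n − 1 = 15
Two-sided p-value ≈ 0.208
Since p ≈ 0.208 > α = 0.1, fail to reject H0; the evidence is not statistically significant.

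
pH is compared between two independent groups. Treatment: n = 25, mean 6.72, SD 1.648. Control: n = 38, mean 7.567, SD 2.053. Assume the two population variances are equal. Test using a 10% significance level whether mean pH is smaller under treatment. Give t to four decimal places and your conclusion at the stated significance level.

Let group 1 = treatment, group 2 = control. H0: μ_1 = μ_2; H1: μ_1 < μ_2 (two-sample pooled-variance t-test, left-tailed).
s_p² = [(25−1)·1.648² + (38−1)·2.053²]/(25+38−2) = 3.62508
t = (6.72 − 7.567)/√[3.62508·(1/25 + 1/38)] = -1.7275
df = n₁ + n₂ − 2 = 61
p-value = P(T ≤ -1.7275) ≈ 0.045
Since p ≈ 0.045 < α = 0.1, reject H0; the data support H1.

t = -1.7275; reject H0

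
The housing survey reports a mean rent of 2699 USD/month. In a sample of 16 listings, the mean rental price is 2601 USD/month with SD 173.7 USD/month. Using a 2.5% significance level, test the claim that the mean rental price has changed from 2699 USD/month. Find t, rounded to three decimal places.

H0: μ = 2699; H1: μ ≠ 2699 (one-sample t-test, two-sided).
t = (x̄ − μ₀)/(s/√n) = (2601 − 2699)/(173.7/√16) = -2.257
df = n − 1 = 15
Two-sided p-value ≈ 0.039
Since p ≈ 0.039 > α = 0.025, fail to reject H0; the data do not provide sufficient evidence against H0.

-2.257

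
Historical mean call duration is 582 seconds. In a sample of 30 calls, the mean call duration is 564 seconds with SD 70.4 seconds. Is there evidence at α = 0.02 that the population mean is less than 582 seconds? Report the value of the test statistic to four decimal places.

-1.4004

H0: μ = 582; H1: μ < 582 (one-sample t-test, left-tailed).
t = (x̄ − μ₀)/(s/√n) = (564 − 582)/(70.4/√30) = -1.4004
df = n − 1 = 29
p-value = P(T ≤ -1.4004) ≈ 0.086
Since p ≈ 0.086 > α = 0.02, fail to reject H0; the evidence is not statistically significant.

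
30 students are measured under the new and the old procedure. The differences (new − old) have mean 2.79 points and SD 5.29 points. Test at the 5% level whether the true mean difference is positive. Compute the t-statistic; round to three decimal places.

H0: μ_d = 0; H1: μ_d > 0 (paired t-test on the differences, right-tailed).
t = d̄/(s_d/√n) = 2.79/(5.29/√30) = 2.889
df = n − 1 = 29
p-value = P(T ≥ 2.889) ≈ 0.0036
Since p ≈ 0.0036 < α = 0.05, reject H0; the data support H1.

2.889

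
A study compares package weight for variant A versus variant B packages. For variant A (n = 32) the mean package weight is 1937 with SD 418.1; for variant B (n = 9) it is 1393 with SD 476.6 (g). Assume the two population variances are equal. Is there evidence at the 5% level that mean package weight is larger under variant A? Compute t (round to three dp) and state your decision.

t = 3.347; reject H0

Let group 1 = variant A, group 2 = variant B. H0: μ_1 = μ_2; H1: μ_1 > μ_2 (two-sample pooled-variance t-test, right-tailed).
s_p² = [(32−1)·418.1² + (9−1)·476.6²]/(32+9−2) = 185544
t = (1937 − 1393)/√[185544·(1/32 + 1/9)] = 3.347
df = n₁ + n₂ − 2 = 39
p-value = P(T ≥ 3.347) ≈ 0.001
Since p ≈ 0.001 < α = 0.05, reject H0; the evidence is statistically significant.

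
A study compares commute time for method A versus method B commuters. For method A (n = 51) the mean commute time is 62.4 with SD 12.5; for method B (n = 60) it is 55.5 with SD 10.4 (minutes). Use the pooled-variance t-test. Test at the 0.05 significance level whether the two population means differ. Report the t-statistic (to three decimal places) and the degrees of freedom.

Let group 1 = method A, group 2 = method B. H0: μ_1 = μ_2; H1: μ_1 ≠ μ_2 (two-sample pooled-variance t-test, two-sided).
s_p² = [(51−1)·12.5² + (60−1)·10.4²]/(51+60−2) = 130.22
t = (62.4 − 55.5)/√[130.22·(1/51 + 1/60)] = 3.175
df = n₁ + n₂ − 2 = 109
Two-sided p-value ≈ 0.0019
Since p ≈ 0.0019 < α = 0.05, reject H0; the data support H1.

t = 3.175, df = 109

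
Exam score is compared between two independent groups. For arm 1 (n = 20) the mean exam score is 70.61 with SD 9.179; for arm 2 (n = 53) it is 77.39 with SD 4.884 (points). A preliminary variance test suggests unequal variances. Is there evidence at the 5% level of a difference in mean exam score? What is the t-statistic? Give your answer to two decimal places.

Let group 1 = arm 1, group 2 = arm 2. H0: μ_1 = μ_2; H1: μ_1 ≠ μ_2 (Welch's two-sample t-test, two-sided).
t = (x̄_1 − x̄_2)/√(s_1²/n_1 + s_2²/n_2) = (70.61 − 77.39)/√(9.179²/20 + 4.884²/53) = -3.14
Welch–Satterthwaite df ≈ 23.18
Two-sided p-value ≈ 0.005
Since p ≈ 0.005 < α = 0.05, reject H0; the evidence is statistically significant.

-3.14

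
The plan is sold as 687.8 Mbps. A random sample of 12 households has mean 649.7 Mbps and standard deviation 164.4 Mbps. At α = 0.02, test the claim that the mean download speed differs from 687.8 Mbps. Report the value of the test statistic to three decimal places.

H0: μ = 687.8; H1: μ ≠ 687.8 (one-sample t-test, two-sided).
t = (x̄ − μ₀)/(s/√n) = (649.7 − 687.8)/(164.4/√12) = -0.803
df = n − 1 = 11
Two-sided p-value ≈ 0.4391
Since p ≈ 0.4391 > α = 0.02, fail to reject H0; the data do not provide sufficient evidence against H0.

-0.803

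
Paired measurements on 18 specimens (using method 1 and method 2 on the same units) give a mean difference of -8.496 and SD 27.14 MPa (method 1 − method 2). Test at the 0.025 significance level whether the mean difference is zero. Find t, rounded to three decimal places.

H0: μ_d = 0; H1: μ_d ≠ 0 (paired t-test on the differences, two-sided).
t = d̄/(s_d/√n) = -8.496/(27.14/√18) = -1.328
df = n − 1 = 17
Two-sided p-value ≈ 0.2017
Since p ≈ 0.2017 > α = 0.025, fail to reject H0; the evidence is not statistically significant.

-1.328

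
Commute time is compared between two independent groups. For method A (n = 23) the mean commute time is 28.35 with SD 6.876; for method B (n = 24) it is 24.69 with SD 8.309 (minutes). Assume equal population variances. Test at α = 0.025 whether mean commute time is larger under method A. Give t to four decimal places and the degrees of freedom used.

Let group 1 = method A, group 2 = method B. H0: μ_1 = μ_2; H1: μ_1 > μ_2 (two-sample pooled-variance t-test, right-tailed).
s_p² = [(23−1)·6.876² + (24−1)·8.309²]/(23+24−2) = 58.4012
t = (28.35 − 24.69)/√[58.4012·(1/23 + 1/24)] = 1.6413
df = n₁ + n₂ − 2 = 45
p-value = P(T ≥ 1.6413) ≈ 0.054
Since p ≈ 0.054 > α = 0.025, fail to reject H0; the data do not provide sufficient evidence against H0.

t = 1.6413, df = 45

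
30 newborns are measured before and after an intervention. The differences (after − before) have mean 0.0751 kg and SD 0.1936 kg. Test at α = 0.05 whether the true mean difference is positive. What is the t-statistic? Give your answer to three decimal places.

2.125

H0: μ_d = 0; H1: μ_d > 0 (paired t-test on the differences, right-tailed).
t = d̄/(s_d/√n) = 0.0751/(0.1936/√30) = 2.125
df = n − 1 = 29
p-value = P(T ≥ 2.125) ≈ 0.0211
Since p ≈ 0.0211 < α = 0.05, reject H0; the evidence is statistically significant.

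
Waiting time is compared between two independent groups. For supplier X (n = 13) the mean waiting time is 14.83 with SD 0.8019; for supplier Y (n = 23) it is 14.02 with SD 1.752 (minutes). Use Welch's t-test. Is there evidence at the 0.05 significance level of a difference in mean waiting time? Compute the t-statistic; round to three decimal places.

1.894

Let group 1 = supplier X, group 2 = supplier Y. H0: μ_1 = μ_2; H1: μ_1 ≠ μ_2 (Welch's two-sample t-test, two-sided).
t = (x̄_1 − x̄_2)/√(s_1²/n_1 + s_2²/n_2) = (14.83 − 14.02)/√(0.8019²/13 + 1.752²/23) = 1.894
Welch–Satterthwaite df ≈ 33.02
Two-sided p-value ≈ 0.0670
Since p ≈ 0.0670 > α = 0.05, fail to reject H0; the evidence is not statistically significant.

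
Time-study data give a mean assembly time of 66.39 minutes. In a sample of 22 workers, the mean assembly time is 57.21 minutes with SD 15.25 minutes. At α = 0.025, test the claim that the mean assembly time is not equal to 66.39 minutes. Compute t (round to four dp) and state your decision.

t = -2.8235; reject H0

H0: μ = 66.39; H1: μ ≠ 66.39 (one-sample t-test, two-sided).
t = (x̄ − μ₀)/(s/√n) = (57.21 − 66.39)/(15.25/√22) = -2.8235
df = n − 1 = 21
Two-sided p-value ≈ 0.0102
Since p ≈ 0.0102 < α = 0.025, reject H0; the data support H1.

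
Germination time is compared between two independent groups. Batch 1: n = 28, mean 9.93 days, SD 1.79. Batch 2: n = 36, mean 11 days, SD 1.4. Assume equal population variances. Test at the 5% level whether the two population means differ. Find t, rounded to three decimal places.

-2.685

Let group 1 = batch 1, group 2 = batch 2. H0: μ_1 = μ_2; H1: μ_1 ≠ μ_2 (two-sample pooled-variance t-test, two-sided).
s_p² = [(28−1)·1.79² + (36−1)·1.4²]/(28+36−2) = 2.50179
t = (9.93 − 11)/√[2.50179·(1/28 + 1/36)] = -2.685
df = n₁ + n₂ − 2 = 62
Two-sided p-value ≈ 0.009
Since p ≈ 0.009 < α = 0.05, reject H0; the data support H1.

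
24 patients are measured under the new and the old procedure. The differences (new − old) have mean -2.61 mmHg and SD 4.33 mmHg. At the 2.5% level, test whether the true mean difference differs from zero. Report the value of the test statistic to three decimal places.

-2.953

H0: μ_d = 0; H1: μ_d ≠ 0 (paired t-test on the differences, two-sided).
t = d̄/(s_d/√n) = -2.61/(4.33/√24) = -2.953
df = n − 1 = 23
Two-sided p-value ≈ 0.0071
Since p ≈ 0.0071 < α = 0.025, reject H0; the evidence is statistically significant.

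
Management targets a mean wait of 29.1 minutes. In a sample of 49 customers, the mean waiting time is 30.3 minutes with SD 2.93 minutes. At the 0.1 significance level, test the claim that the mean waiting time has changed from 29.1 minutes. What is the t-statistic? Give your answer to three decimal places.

H0: μ = 29.1; H1: μ ≠ 29.1 (one-sample t-test, two-sided).
t = (x̄ − μ₀)/(s/√n) = (30.3 − 29.1)/(2.93/√49) = 2.867
df = n − 1 = 48
Two-sided p-value ≈ 0.006
Since p ≈ 0.006 < α = 0.1, reject H0; the evidence is statistically significant.

2.867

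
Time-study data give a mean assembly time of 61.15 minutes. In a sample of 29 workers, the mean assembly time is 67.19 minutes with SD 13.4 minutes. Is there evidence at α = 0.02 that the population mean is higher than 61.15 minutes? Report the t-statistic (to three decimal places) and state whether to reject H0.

H0: μ = 61.15; H1: μ > 61.15 (one-sample t-test, right-tailed).
t = (x̄ − μ₀)/(s/√n) = (67.19 − 61.15)/(13.4/√29) = 2.427
df = n − 1 = 28
p-value = P(T ≥ 2.427) ≈ 0.0109
Since p ≈ 0.0109 < α = 0.02, reject H0; the data support H1.

t = 2.427; reject H0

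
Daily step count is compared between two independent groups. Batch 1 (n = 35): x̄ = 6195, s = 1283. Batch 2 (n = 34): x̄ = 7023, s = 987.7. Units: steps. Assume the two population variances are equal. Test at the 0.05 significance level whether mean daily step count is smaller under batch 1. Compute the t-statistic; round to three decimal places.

-2.998

Let group 1 = batch 1, group 2 = batch 2. H0: μ_1 = μ_2; H1: μ_1 < μ_2 (two-sample pooled-variance t-test, left-tailed).
s_p² = [(35−1)·1283² + (34−1)·987.7²]/(35+34−2) = 1315820
t = (6195 − 7023)/√[1315820·(1/35 + 1/34)] = -2.998
df = n₁ + n₂ − 2 = 67
p-value = P(T ≤ -2.998) ≈ 0.0019
Since p ≈ 0.0019 < α = 0.05, reject H0; the data support H1.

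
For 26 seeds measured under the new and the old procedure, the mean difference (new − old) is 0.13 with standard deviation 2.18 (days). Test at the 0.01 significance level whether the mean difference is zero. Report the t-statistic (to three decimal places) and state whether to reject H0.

H0: μ_d = 0; H1: μ_d ≠ 0 (paired t-test on the differences, two-sided).
t = d̄/(s_d/√n) = 0.13/(2.18/√26) = 0.304
df = n − 1 = 25
Two-sided p-value ≈ 0.764
Since p ≈ 0.764 > α = 0.01, fail to reject H0; the evidence is not statistically significant.

t = 0.304; fail to reject H0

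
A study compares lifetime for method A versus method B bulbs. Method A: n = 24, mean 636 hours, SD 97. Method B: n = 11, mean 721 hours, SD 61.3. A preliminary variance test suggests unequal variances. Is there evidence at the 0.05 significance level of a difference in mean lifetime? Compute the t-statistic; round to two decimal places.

Let group 1 = method A, group 2 = method B. H0: μ_1 = μ_2; H1: μ_1 ≠ μ_2 (Welch's two-sample t-test, two-sided).
t = (x̄_1 − x̄_2)/√(s_1²/n_1 + s_2²/n_2) = (636 − 721)/√(97²/24 + 61.3²/11) = -3.14
Welch–Satterthwaite df ≈ 29.33
Two-sided p-value ≈ 0.004
Since p ≈ 0.004 < α = 0.05, reject H0; the data support H1.

-3.14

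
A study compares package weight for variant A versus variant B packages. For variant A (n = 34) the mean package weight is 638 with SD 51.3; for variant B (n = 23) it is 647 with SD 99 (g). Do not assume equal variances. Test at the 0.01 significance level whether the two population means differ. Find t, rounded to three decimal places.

Let group 1 = variant A, group 2 = variant B. H0: μ_1 = μ_2; H1: μ_1 ≠ μ_2 (Welch's two-sample t-test, two-sided).
t = (x̄_1 − x̄_2)/√(s_1²/n_1 + s_2²/n_2) = (638 − 647)/√(51.3²/34 + 99²/23) = -0.401
Welch–Satterthwaite df ≈ 30.06
Two-sided p-value ≈ 0.691
Since p ≈ 0.691 > α = 0.01, fail to reject H0; the evidence is not statistically significant.

-0.401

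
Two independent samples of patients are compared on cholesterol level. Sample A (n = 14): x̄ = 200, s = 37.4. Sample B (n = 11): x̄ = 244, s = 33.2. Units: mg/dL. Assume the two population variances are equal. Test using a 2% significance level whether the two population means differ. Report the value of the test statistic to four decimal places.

-3.0646

Let group 1 = sample A, group 2 = sample B. H0: μ_1 = μ_2; H1: μ_1 ≠ μ_2 (two-sample pooled-variance t-test, two-sided).
s_p² = [(14−1)·37.4² + (11−1)·33.2²]/(14+11−2) = 1269.84
t = (200 − 244)/√[1269.84·(1/14 + 1/11)] = -3.0646
df = n₁ + n₂ − 2 = 23
Two-sided p-value ≈ 0.005
Since p ≈ 0.005 < α = 0.02, reject H0; the evidence is statistically significant.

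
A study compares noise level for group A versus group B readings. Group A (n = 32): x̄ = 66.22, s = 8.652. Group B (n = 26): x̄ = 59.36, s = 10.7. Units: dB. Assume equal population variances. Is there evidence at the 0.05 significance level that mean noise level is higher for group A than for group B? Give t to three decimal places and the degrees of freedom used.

Let group 1 = group A, group 2 = group B. H0: μ_1 = μ_2; H1: μ_1 > μ_2 (two-sample pooled-variance t-test, right-tailed).
s_p² = [(32−1)·8.652² + (26−1)·10.7²]/(32+26−2) = 92.5504
t = (66.22 − 59.36)/√[92.5504·(1/32 + 1/26)] = 2.701
df = n₁ + n₂ − 2 = 56
p-value = P(T ≥ 2.701) ≈ 0.0046
Since p ≈ 0.0046 < α = 0.05, reject H0; the evidence is statistically significant.

t = 2.701, df = 56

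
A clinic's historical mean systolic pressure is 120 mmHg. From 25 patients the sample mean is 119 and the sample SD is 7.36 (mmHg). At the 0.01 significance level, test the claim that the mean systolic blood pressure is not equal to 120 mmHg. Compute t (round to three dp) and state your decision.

H0: μ = 120; H1: μ ≠ 120 (one-sample t-test, two-sided).
t = (x̄ − μ₀)/(s/√n) = (119 − 120)/(7.36/√25) = -0.679
df = n − 1 = 24
Two-sided p-value ≈ 0.5034
Since p ≈ 0.5034 > α = 0.01, fail to reject H0; the data do not provide sufficient evidence against H0.

t = -0.679; fail to reject H0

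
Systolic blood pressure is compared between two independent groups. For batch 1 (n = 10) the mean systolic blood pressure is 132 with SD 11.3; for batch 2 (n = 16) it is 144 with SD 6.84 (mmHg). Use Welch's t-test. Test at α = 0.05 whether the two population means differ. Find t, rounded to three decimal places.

Let group 1 = batch 1, group 2 = batch 2. H0: μ_1 = μ_2; H1: μ_1 ≠ μ_2 (Welch's two-sample t-test, two-sided).
t = (x̄_1 − x̄_2)/√(s_1²/n_1 + s_2²/n_2) = (132 − 144)/√(11.3²/10 + 6.84²/16) = -3.029
Welch–Satterthwaite df ≈ 13.18
Two-sided p-value ≈ 0.0096
Since p ≈ 0.0096 < α = 0.05, reject H0; the data support H1.

-3.029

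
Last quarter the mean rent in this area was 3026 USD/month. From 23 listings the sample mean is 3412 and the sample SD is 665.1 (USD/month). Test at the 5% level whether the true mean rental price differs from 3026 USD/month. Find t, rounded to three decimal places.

2.783

H0: μ = 3026; H1: μ ≠ 3026 (one-sample t-test, two-sided).
t = (x̄ − μ₀)/(s/√n) = (3412 − 3026)/(665.1/√23) = 2.783
df = n − 1 = 22
Two-sided p-value ≈ 0.0108
Since p ≈ 0.0108 < α = 0.05, reject H0; the evidence is statistically significant.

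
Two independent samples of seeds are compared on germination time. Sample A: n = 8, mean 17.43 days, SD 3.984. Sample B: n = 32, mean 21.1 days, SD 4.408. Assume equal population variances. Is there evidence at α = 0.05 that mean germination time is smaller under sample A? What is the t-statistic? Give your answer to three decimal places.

Let group 1 = sample A, group 2 = sample B. H0: μ_1 = μ_2; H1: μ_1 < μ_2 (two-sample pooled-variance t-test, left-tailed).
s_p² = [(8−1)·3.984² + (32−1)·4.408²]/(8+32−2) = 18.775
t = (17.43 − 21.1)/√[18.775·(1/8 + 1/32)] = -2.143
df = n₁ + n₂ − 2 = 38
p-value = P(T ≤ -2.143) ≈ 0.019
Since p ≈ 0.019 < α = 0.05, reject H0; the data support H1.

-2.143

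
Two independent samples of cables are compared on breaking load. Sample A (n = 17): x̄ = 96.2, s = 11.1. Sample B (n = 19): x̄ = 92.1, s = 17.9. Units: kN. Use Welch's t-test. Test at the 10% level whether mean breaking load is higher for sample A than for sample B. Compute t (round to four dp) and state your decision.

Let group 1 = sample A, group 2 = sample B. H0: μ_1 = μ_2; H1: μ_1 > μ_2 (Welch's two-sample t-test, right-tailed).
t = (x̄_1 − x̄_2)/√(s_1²/n_1 + s_2²/n_2) = (96.2 − 92.1)/√(11.1²/17 + 17.9²/19) = 0.8350
Welch–Satterthwaite df ≈ 30.47
p-value = P(T ≥ 0.8350) ≈ 0.205
Since p ≈ 0.205 > α = 0.1, fail to reject H0; the data do not provide sufficient evidence against H0.

t = 0.8350; fail to reject H0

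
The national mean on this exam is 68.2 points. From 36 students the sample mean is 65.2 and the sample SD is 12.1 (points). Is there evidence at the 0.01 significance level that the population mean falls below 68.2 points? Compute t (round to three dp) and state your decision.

H0: μ = 68.2; H1: μ < 68.2 (one-sample t-test, left-tailed).
t = (x̄ − μ₀)/(s/√n) = (65.2 − 68.2)/(12.1/√36) = -1.488
df = n − 1 = 35
p-value = P(T ≤ -1.488) ≈ 0.0729
Since p ≈ 0.0729 > α = 0.01, fail to reject H0; the data do not provide sufficient evidence against H0.

t = -1.488; fail to reject H0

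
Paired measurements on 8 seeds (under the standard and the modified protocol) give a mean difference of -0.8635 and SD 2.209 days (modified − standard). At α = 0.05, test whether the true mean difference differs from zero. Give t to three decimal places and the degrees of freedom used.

t = -1.106, df = 7

H0: μ_d = 0; H1: μ_d ≠ 0 (paired t-test on the differences, two-sided).
t = d̄/(s_d/√n) = -0.8635/(2.209/√8) = -1.106
df = n − 1 = 7
Two-sided p-value ≈ 0.305
Since p ≈ 0.305 > α = 0.05, fail to reject H0; the data do not provide sufficient evidence against H0.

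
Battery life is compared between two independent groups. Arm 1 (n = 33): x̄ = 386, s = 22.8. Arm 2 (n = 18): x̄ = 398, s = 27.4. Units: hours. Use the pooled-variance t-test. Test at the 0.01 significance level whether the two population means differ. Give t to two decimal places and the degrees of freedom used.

t = -1.67, df = 49

Let group 1 = arm 1, group 2 = arm 2. H0: μ_1 = μ_2; H1: μ_1 ≠ μ_2 (two-sample pooled-variance t-test, two-sided).
s_p² = [(33−1)·22.8² + (18−1)·27.4²]/(33+18−2) = 599.955
t = (386 − 398)/√[599.955·(1/33 + 1/18)] = -1.67
df = n₁ + n₂ − 2 = 49
Two-sided p-value ≈ 0.101
Since p ≈ 0.101 > α = 0.01, fail to reject H0; the data do not provide sufficient evidence against H0.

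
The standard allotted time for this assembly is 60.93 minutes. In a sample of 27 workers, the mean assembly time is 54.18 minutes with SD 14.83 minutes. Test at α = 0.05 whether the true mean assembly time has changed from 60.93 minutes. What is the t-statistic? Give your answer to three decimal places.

-2.365

H0: μ = 60.93; H1: μ ≠ 60.93 (one-sample t-test, two-sided).
t = (x̄ − μ₀)/(s/√n) = (54.18 − 60.93)/(14.83/√27) = -2.365
df = n − 1 = 26
Two-sided p-value ≈ 0.026
Since p ≈ 0.026 < α = 0.05, reject H0; the evidence is statistically significant.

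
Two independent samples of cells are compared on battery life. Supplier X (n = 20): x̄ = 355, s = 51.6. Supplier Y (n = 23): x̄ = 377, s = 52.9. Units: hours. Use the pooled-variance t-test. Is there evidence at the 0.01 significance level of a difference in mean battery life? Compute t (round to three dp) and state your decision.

Let group 1 = supplier X, group 2 = supplier Y. H0: μ_1 = μ_2; H1: μ_1 ≠ μ_2 (two-sample pooled-variance t-test, two-sided).
s_p² = [(20−1)·51.6² + (23−1)·52.9²]/(20+23−2) = 2735.46
t = (355 − 377)/√[2735.46·(1/20 + 1/23)] = -1.376
df = n₁ + n₂ − 2 = 41
Two-sided p-value ≈ 0.176
Since p ≈ 0.176 > α = 0.01, fail to reject H0; the data do not provide sufficient evidence against H0.

t = -1.376; fail to reject H0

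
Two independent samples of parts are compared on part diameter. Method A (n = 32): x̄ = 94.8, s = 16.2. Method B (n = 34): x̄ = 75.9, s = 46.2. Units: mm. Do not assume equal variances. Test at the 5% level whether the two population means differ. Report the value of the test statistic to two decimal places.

Let group 1 = method A, group 2 = method B. H0: μ_1 = μ_2; H1: μ_1 ≠ μ_2 (Welch's two-sample t-test, two-sided).
t = (x̄_1 − x̄_2)/√(s_1²/n_1 + s_2²/n_2) = (94.8 − 75.9)/√(16.2²/32 + 46.2²/34) = 2.24
Welch–Satterthwaite df ≈ 41.43
Two-sided p-value ≈ 0.030
Since p ≈ 0.030 < α = 0.05, reject H0; the evidence is statistically significant.

2.24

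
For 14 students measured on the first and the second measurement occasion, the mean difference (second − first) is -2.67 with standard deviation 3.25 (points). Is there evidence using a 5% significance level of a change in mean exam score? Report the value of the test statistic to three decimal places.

H0: μ_d = 0; H1: μ_d ≠ 0 (paired t-test on the differences, two-sided).
t = d̄/(s_d/√n) = -2.67/(3.25/√14) = -3.074
df = n − 1 = 13
Two-sided p-value ≈ 0.0089
Since p ≈ 0.0089 < α = 0.05, reject H0; the evidence is statistically significant.

-3.074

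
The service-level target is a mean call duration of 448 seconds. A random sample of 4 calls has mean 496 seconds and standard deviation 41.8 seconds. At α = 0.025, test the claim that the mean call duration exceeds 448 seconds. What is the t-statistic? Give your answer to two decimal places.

H0: μ = 448; H1: μ > 448 (one-sample t-test, right-tailed).
t = (x̄ − μ₀)/(s/√n) = (496 − 448)/(41.8/√4) = 2.30
df = n − 1 = 3
p-value = P(T ≥ 2.30) ≈ 0.0527
Since p ≈ 0.0527 > α = 0.025, fail to reject H0; the evidence is not statistically significant.

2.30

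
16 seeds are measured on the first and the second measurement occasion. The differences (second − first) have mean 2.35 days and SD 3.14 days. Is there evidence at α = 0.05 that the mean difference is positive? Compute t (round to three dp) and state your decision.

H0: μ_d = 0; H1: μ_d > 0 (paired t-test on the differences, right-tailed).
t = d̄/(s_d/√n) = 2.35/(3.14/√16) = 2.994
df = n − 1 = 15
p-value = P(T ≥ 2.994) ≈ 0.0045
Since p ≈ 0.0045 < α = 0.05, reject H0; the evidence is statistically significant.

t = 2.994; reject H0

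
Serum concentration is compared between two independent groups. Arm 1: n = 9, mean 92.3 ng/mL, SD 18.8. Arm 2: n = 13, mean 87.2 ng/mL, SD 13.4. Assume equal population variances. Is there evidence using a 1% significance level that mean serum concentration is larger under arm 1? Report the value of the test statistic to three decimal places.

0.745

Let group 1 = arm 1, group 2 = arm 2. H0: μ_1 = μ_2; H1: μ_1 > μ_2 (two-sample pooled-variance t-test, right-tailed).
s_p² = [(9−1)·18.8² + (13−1)·13.4²]/(9+13−2) = 249.112
t = (92.3 − 87.2)/√[249.112·(1/9 + 1/13)] = 0.745
df = n₁ + n₂ − 2 = 20
p-value = P(T ≥ 0.745) ≈ 0.2324
Since p ≈ 0.2324 > α = 0.01, fail to reject H0; the evidence is not statistically significant.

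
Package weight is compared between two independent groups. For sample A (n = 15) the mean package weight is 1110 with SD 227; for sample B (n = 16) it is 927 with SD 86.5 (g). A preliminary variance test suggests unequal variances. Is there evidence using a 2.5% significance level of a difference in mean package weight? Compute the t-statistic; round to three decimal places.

Let group 1 = sample A, group 2 = sample B. H0: μ_1 = μ_2; H1: μ_1 ≠ μ_2 (Welch's two-sample t-test, two-sided).
t = (x̄_1 − x̄_2)/√(s_1²/n_1 + s_2²/n_2) = (1110 − 927)/√(227²/15 + 86.5²/16) = 2.929
Welch–Satterthwaite df ≈ 17.76
Two-sided p-value ≈ 0.0091
Since p ≈ 0.0091 < α = 0.025, reject H0; the data support H1.

2.929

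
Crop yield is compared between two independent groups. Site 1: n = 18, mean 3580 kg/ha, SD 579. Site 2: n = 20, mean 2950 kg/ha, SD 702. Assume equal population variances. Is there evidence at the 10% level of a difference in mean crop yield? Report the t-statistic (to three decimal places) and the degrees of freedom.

t = 2.998, df = 36

Let group 1 = site 1, group 2 = site 2. H0: μ_1 = μ_2; H1: μ_1 ≠ μ_2 (two-sample pooled-variance t-test, two-sided).
s_p² = [(18−1)·579² + (20−1)·702²]/(18+20−2) = 418399
t = (3580 − 2950)/√[418399·(1/18 + 1/20)] = 2.998
df = n₁ + n₂ − 2 = 36
Two-sided p-value ≈ 0.0049
Since p ≈ 0.0049 < α = 0.1, reject H0; the data support H1.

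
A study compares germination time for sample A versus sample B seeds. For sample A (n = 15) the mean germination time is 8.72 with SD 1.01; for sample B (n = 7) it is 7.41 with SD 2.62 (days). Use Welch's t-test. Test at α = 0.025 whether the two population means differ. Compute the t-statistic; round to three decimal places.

Let group 1 = sample A, group 2 = sample B. H0: μ_1 = μ_2; H1: μ_1 ≠ μ_2 (Welch's two-sample t-test, two-sided).
t = (x̄_1 − x̄_2)/√(s_1²/n_1 + s_2²/n_2) = (8.72 − 7.41)/√(1.01²/15 + 2.62²/7) = 1.279
Welch–Satterthwaite df ≈ 6.85
Two-sided p-value ≈ 0.242
Since p ≈ 0.242 > α = 0.025, fail to reject H0; the data do not provide sufficient evidence against H0.

1.279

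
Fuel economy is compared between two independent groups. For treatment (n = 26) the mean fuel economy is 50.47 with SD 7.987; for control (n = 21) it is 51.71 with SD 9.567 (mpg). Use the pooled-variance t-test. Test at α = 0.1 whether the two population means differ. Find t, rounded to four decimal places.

Let group 1 = treatment, group 2 = control. H0: μ_1 = μ_2; H1: μ_1 ≠ μ_2 (two-sample pooled-variance t-test, two-sided).
s_p² = [(26−1)·7.987² + (21−1)·9.567²]/(26+21−2) = 76.119
t = (50.47 − 51.71)/√[76.119·(1/26 + 1/21)] = -0.4844
df = n₁ + n₂ − 2 = 45
Two-sided p-value ≈ 0.6304
Since p ≈ 0.6304 > α = 0.1, fail to reject H0; the evidence is not statistically significant.

-0.4844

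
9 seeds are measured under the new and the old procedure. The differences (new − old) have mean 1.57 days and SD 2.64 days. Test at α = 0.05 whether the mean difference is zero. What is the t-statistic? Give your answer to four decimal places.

1.7841

H0: μ_d = 0; H1: μ_d ≠ 0 (paired t-test on the differences, two-sided).
t = d̄/(s_d/√n) = 1.57/(2.64/√9) = 1.7841
df = n − 1 = 8
Two-sided p-value ≈ 0.112
Since p ≈ 0.112 > α = 0.05, fail to reject H0; the evidence is not statistically significant.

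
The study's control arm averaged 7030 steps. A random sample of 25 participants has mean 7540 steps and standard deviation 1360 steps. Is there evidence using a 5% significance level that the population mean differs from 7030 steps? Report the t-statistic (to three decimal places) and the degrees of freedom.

H0: μ = 7030; H1: μ ≠ 7030 (one-sample t-test, two-sided).
t = (x̄ − μ₀)/(s/√n) = (7540 − 7030)/(1360/√25) = 1.875
df = n − 1 = 24
Two-sided p-value ≈ 0.073
Since p ≈ 0.073 > α = 0.05, fail to reject H0; the evidence is not statistically significant.

t = 1.875, df = 24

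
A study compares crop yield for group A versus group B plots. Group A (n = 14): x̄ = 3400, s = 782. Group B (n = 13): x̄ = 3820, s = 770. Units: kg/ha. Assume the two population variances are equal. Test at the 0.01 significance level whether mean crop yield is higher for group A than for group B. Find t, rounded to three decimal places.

Let group 1 = group A, group 2 = group B. H0: μ_1 = μ_2; H1: μ_1 > μ_2 (two-sample pooled-variance t-test, right-tailed).
s_p² = [(14−1)·782² + (13−1)·770²]/(14+13−2) = 602584
t = (3400 − 3820)/√[602584·(1/14 + 1/13)] = -1.405
df = n₁ + n₂ − 2 = 25
p-value = P(T ≥ -1.405) ≈ 0.9138
Since p ≈ 0.9138 > α = 0.01, fail to reject H0; the evidence is not statistically significant.

-1.405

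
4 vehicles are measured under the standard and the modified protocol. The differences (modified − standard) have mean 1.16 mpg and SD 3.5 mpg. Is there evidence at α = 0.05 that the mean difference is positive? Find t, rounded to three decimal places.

0.663

H0: μ_d = 0; H1: μ_d > 0 (paired t-test on the differences, right-tailed).
t = d̄/(s_d/√n) = 1.16/(3.5/√4) = 0.663
df = n − 1 = 3
p-value = P(T ≥ 0.663) ≈ 0.277
Since p ≈ 0.277 > α = 0.05, fail to reject H0; the evidence is not statistically significant.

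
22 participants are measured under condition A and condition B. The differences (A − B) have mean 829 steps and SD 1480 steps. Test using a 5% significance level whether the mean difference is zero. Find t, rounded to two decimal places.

H0: μ_d = 0; H1: μ_d ≠ 0 (paired t-test on the differences, two-sided).
t = d̄/(s_d/√n) = 829/(1480/√22) = 2.63
df = n − 1 = 21
Two-sided p-value ≈ 0.016
Since p ≈ 0.016 < α = 0.05, reject H0; the data support H1.

2.63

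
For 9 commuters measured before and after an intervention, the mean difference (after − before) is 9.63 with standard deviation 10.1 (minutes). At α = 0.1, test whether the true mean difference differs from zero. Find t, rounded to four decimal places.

H0: μ_d = 0; H1: μ_d ≠ 0 (paired t-test on the differences, two-sided).
t = d̄/(s_d/√n) = 9.63/(10.1/√9) = 2.8604
df = n − 1 = 8
Two-sided p-value ≈ 0.0211
Since p ≈ 0.0211 < α = 0.1, reject H0; the data support H1.

2.8604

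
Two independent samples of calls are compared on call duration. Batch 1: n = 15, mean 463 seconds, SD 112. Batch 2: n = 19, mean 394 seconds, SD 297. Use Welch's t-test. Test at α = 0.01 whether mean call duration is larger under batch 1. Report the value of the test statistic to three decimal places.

0.932

Let group 1 = batch 1, group 2 = batch 2. H0: μ_1 = μ_2; H1: μ_1 > μ_2 (Welch's two-sample t-test, right-tailed).
t = (x̄_1 − x̄_2)/√(s_1²/n_1 + s_2²/n_2) = (463 − 394)/√(112²/15 + 297²/19) = 0.932
Welch–Satterthwaite df ≈ 24.06
p-value = P(T ≥ 0.932) ≈ 0.180
Since p ≈ 0.180 > α = 0.01, fail to reject H0; the evidence is not statistically significant.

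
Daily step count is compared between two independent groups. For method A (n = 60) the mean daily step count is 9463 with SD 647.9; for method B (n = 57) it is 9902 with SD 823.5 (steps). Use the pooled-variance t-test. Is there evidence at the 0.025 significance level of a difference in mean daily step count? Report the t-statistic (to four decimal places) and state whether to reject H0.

t = -3.2133; reject H0

Let group 1 = method A, group 2 = method B. H0: μ_1 = μ_2; H1: μ_1 ≠ μ_2 (two-sample pooled-variance t-test, two-sided).
s_p² = [(60−1)·647.9² + (57−1)·823.5²]/(60+57−2) = 545593
t = (9463 − 9902)/√[545593·(1/60 + 1/57)] = -3.2133
df = n₁ + n₂ − 2 = 115
Two-sided p-value ≈ 0.002
Since p ≈ 0.002 < α = 0.025, reject H0; the data support H1.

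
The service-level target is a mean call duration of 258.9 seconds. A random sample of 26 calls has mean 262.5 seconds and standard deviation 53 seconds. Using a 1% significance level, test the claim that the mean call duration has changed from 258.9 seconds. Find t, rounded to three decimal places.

H0: μ = 258.9; H1: μ ≠ 258.9 (one-sample t-test, two-sided).
t = (x̄ − μ₀)/(s/√n) = (262.5 − 258.9)/(53/√26) = 0.346
df = n − 1 = 25
Two-sided p-value ≈ 0.7320
Since p ≈ 0.7320 > α = 0.01, fail to reject H0; the evidence is not statistically significant.

0.346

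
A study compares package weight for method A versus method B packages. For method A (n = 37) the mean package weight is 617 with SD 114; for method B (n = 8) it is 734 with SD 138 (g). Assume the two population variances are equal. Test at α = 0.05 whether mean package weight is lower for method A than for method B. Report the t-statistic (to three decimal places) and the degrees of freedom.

Let group 1 = method A, group 2 = method B. H0: μ_1 = μ_2; H1: μ_1 < μ_2 (two-sample pooled-variance t-test, left-tailed).
s_p² = [(37−1)·114² + (8−1)·138²]/(37+8−2) = 13980.6
t = (617 − 734)/√[13980.6·(1/37 + 1/8)] = -2.538
df = n₁ + n₂ − 2 = 43
p-value = P(T ≤ -2.538) ≈ 0.007
Since p ≈ 0.007 < α = 0.05, reject H0; the evidence is statistically significant.

t = -2.538, df = 43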